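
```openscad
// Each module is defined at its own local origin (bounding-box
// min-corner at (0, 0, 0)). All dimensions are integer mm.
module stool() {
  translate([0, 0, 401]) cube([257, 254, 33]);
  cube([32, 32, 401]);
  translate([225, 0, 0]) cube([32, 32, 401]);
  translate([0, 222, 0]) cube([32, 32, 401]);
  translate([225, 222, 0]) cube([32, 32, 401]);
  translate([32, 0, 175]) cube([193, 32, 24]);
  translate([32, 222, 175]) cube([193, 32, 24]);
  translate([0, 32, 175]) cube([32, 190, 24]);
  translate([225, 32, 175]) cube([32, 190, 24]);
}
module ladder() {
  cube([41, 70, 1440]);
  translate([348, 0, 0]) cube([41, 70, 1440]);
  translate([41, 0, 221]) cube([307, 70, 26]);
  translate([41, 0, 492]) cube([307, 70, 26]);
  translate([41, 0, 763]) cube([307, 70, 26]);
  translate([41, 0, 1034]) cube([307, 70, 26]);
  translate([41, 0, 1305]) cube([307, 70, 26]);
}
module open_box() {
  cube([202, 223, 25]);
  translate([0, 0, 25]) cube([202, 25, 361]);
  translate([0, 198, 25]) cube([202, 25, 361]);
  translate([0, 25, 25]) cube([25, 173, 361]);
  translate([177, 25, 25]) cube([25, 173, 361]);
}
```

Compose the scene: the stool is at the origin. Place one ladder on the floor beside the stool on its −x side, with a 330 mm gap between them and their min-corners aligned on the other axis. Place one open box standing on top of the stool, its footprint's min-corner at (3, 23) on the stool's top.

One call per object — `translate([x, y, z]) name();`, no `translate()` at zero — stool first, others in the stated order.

stool();
translate([-719, 0, 0]) ladder();
translate([3, 23, 434]) open_box();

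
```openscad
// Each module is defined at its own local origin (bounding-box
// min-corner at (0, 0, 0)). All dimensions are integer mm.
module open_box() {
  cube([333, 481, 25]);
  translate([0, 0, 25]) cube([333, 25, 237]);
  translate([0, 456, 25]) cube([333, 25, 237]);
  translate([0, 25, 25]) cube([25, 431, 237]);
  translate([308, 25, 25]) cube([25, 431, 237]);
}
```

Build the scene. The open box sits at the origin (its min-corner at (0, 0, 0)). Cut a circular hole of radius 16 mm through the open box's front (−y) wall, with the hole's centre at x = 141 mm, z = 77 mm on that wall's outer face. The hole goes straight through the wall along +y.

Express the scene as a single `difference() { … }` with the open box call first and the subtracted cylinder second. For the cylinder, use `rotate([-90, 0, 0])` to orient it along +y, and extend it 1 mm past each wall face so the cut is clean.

difference() {
  open_box();
  translate([141, -1, 77]) rotate([-90, 0, 0]) cylinder(h = 27, r = 16);
}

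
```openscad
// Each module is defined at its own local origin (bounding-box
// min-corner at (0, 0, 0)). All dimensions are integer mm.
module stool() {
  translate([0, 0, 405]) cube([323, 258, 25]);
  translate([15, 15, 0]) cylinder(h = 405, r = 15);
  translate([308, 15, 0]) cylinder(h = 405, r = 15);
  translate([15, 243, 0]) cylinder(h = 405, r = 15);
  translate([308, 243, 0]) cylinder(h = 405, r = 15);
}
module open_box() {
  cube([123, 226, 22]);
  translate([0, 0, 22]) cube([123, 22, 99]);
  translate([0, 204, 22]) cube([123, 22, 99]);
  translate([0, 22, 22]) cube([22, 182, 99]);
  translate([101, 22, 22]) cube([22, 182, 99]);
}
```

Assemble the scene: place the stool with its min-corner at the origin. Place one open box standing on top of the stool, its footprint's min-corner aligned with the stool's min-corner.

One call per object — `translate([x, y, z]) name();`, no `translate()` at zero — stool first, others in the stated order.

stool();
translate([0, 0, 430]) open_box();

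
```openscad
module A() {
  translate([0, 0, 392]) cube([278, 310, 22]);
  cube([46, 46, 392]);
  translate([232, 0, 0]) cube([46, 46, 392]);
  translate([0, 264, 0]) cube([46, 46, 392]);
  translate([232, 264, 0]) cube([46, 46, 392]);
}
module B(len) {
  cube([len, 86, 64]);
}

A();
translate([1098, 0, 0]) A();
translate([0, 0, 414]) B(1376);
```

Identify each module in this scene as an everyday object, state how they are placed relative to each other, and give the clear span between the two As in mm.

Second stool starts at x = 1098; first ends at x = 278; clear span = 1098 − 278 = 820 mm.

A is a stool. B is a beam. A beam spans the tops of two stools. The clear span between the two stools is 820 mm.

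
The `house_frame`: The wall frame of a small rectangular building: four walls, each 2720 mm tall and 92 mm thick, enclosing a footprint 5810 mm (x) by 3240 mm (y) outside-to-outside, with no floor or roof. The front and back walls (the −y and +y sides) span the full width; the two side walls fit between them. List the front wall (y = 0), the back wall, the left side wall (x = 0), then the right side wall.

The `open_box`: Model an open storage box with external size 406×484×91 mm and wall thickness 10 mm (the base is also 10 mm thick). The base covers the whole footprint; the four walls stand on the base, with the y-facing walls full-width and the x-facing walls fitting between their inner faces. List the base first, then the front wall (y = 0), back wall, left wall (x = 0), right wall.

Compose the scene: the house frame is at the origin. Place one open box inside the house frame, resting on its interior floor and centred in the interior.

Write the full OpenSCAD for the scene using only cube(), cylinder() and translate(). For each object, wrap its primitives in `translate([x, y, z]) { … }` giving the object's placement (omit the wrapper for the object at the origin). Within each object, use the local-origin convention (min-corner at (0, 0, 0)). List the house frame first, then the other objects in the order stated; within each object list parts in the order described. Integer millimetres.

cube([5810, 92, 2720]);
translate([0, 3148, 0]) cube([5810, 92, 2720]);
translate([0, 92, 0]) cube([92, 3056, 2720]);
translate([5718, 92, 0]) cube([92, 3056, 2720]);
translate([2702, 1378, 0]) {
  cube([406, 484, 10]);
  translate([0, 0, 10]) cube([406, 10, 81]);
  translate([0, 474, 10]) cube([406, 10, 81]);
  translate([0, 10, 10]) cube([10, 464, 81]);
  translate([396, 10, 10]) cube([10, 464, 81]);
}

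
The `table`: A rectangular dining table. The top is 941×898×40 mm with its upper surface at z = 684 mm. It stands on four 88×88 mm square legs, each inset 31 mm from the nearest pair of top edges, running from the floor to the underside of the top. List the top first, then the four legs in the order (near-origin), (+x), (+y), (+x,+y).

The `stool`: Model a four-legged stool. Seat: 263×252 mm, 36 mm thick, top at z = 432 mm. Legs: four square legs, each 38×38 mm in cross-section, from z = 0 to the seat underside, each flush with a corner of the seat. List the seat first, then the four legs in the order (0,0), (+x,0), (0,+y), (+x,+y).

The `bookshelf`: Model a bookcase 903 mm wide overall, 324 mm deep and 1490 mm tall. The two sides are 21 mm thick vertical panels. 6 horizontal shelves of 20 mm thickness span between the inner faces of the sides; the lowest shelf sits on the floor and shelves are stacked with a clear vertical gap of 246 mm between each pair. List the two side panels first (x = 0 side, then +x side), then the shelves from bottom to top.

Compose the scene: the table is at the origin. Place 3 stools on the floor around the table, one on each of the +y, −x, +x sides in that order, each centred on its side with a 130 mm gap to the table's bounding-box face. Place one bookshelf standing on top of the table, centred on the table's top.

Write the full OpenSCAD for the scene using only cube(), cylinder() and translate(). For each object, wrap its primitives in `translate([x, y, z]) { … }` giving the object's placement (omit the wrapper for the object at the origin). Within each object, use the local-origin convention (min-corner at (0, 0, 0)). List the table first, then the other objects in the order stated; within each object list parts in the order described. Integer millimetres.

translate([0, 0, 644]) cube([941, 898, 40]);
translate([31, 31, 0]) cube([88, 88, 644]);
translate([822, 31, 0]) cube([88, 88, 644]);
translate([31, 779, 0]) cube([88, 88, 644]);
translate([822, 779, 0]) cube([88, 88, 644]);
translate([339, 1028, 0]) {
  translate([0, 0, 396]) cube([263, 252, 36]);
  cube([38, 38, 396]);
  translate([225, 0, 0]) cube([38, 38, 396]);
  translate([0, 214, 0]) cube([38, 38, 396]);
  translate([225, 214, 0]) cube([38, 38, 396]);
}
translate([-393, 323, 0]) {
  translate([0, 0, 396]) cube([263, 252, 36]);
  cube([38, 38, 396]);
  translate([225, 0, 0]) cube([38, 38, 396]);
  translate([0, 214, 0]) cube([38, 38, 396]);
  translate([225, 214, 0]) cube([38, 38, 396]);
}
translate([1071, 323, 0]) {
  translate([0, 0, 396]) cube([263, 252, 36]);
  cube([38, 38, 396]);
  translate([225, 0, 0]) cube([38, 38, 396]);
  translate([0, 214, 0]) cube([38, 38, 396]);
  translate([225, 214, 0]) cube([38, 38, 396]);
}
translate([19, 287, 684]) {
  cube([21, 324, 1490]);
  translate([882, 0, 0]) cube([21, 324, 1490]);
  translate([21, 0, 0]) cube([861, 324, 20]);
  translate([21, 0, 266]) cube([861, 324, 20]);
  translate([21, 0, 532]) cube([861, 324, 20]);
  translate([21, 0, 798]) cube([861, 324, 20]);
  translate([21, 0, 1064]) cube([861, 324, 20]);
  translate([21, 0, 1330]) cube([861, 324, 20]);
}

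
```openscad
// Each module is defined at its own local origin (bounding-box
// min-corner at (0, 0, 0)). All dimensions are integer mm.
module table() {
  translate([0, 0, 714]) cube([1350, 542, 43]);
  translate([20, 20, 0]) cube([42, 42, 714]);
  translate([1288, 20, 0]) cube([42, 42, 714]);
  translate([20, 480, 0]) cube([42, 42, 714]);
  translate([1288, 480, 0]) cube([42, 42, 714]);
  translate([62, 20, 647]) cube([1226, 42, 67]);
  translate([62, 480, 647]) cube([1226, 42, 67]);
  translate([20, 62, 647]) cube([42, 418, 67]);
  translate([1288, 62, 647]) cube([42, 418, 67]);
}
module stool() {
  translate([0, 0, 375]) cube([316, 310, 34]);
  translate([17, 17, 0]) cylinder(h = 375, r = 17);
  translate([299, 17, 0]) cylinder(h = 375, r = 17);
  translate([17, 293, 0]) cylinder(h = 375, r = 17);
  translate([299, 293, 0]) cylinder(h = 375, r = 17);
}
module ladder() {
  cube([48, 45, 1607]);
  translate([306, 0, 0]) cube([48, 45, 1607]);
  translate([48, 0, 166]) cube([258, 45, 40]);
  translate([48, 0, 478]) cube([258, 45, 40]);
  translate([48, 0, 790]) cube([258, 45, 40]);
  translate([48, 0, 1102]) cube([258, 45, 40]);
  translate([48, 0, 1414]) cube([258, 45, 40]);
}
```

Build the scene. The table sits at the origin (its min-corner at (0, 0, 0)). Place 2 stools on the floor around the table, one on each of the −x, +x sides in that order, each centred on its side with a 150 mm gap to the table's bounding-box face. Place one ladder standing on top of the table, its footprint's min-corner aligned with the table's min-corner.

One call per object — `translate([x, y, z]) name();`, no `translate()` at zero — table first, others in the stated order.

table();
translate([-466, 116, 0]) stool();
translate([1500, 116, 0]) stool();
translate([0, 0, 757]) ladder();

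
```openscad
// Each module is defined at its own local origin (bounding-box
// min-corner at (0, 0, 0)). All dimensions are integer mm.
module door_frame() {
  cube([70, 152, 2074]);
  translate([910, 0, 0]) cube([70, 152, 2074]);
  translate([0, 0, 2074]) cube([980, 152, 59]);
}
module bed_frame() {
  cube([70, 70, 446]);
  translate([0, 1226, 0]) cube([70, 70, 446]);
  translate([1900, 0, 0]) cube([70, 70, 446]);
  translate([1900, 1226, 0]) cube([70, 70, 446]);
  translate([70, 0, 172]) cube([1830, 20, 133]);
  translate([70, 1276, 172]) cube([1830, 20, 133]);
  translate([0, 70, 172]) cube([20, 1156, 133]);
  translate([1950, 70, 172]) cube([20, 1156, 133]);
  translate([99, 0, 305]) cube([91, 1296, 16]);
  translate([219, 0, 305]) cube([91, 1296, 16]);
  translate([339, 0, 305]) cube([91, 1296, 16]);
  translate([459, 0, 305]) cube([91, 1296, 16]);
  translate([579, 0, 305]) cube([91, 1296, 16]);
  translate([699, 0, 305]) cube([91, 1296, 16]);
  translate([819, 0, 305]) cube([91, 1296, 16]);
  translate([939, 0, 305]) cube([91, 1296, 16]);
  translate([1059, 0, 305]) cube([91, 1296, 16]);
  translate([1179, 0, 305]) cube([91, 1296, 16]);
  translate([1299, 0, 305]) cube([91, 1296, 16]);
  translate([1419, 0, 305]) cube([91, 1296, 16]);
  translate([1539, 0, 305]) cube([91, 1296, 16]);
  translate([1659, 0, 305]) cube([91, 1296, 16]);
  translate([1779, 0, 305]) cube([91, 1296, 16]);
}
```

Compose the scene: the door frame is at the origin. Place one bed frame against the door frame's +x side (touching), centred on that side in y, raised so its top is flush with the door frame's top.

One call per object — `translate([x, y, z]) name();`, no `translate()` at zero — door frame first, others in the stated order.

door_frame();
translate([980, -572, 1687]) bed_frame();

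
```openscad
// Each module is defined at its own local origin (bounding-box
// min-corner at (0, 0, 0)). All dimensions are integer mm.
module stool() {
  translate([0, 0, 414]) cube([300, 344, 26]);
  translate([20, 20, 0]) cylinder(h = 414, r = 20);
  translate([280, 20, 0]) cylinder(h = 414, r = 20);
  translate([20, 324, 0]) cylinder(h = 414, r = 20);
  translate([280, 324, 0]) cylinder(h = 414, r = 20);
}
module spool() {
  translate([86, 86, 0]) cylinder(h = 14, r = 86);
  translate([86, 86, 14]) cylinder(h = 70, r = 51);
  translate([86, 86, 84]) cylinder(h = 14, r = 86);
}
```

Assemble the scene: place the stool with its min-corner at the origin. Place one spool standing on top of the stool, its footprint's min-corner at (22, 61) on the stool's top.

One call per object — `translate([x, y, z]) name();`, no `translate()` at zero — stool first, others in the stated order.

stool();
translate([22, 61, 440]) spool();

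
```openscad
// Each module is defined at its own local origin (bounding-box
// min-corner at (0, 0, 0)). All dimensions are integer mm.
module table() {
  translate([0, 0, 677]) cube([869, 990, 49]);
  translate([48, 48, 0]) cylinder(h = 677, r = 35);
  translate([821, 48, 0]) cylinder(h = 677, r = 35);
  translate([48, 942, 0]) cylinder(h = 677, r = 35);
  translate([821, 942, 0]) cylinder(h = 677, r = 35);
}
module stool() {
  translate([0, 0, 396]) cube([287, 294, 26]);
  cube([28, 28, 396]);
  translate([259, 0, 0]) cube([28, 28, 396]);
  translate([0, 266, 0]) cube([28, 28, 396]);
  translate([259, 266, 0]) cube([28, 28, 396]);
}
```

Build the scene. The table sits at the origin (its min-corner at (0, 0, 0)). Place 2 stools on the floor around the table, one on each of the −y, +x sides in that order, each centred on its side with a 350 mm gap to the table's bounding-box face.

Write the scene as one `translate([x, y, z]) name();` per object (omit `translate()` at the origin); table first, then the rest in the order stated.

table();
translate([291, -644, 0]) stool();
translate([1219, 348, 0]) stool();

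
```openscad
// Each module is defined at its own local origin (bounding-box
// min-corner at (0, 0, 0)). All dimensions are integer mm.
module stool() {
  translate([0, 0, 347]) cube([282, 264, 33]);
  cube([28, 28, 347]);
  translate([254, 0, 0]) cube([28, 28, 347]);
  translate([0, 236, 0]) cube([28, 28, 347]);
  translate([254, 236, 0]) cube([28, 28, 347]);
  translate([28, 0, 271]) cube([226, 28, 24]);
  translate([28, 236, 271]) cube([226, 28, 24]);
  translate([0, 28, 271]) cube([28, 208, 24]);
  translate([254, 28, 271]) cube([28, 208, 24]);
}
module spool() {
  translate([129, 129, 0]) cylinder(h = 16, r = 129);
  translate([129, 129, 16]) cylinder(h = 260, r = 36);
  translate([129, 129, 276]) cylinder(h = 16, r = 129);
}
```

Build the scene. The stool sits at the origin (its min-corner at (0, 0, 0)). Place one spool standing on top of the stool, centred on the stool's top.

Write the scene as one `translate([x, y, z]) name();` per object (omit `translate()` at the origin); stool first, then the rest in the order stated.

stool();
translate([12, 3, 380]) spool();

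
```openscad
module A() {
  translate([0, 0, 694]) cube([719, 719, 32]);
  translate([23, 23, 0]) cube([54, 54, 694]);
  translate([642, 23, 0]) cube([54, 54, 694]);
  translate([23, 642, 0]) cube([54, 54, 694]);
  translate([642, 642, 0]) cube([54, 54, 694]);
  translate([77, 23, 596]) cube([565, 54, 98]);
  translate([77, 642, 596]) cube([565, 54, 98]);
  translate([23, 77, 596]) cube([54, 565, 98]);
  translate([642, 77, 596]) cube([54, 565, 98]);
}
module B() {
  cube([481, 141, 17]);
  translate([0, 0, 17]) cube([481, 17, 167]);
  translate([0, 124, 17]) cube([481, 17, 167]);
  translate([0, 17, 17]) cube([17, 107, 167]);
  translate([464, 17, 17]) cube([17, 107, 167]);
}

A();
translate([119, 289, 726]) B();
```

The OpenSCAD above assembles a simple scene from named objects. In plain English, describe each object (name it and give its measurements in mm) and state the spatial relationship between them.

A is a rectangular dining table. The top is 719×719×32 mm with its upper surface at z = 726 mm. It stands on four 54×54 mm square legs, each inset 23 mm from the nearest pair of top edges, running from the floor to the underside of the top. Four apron rails, 54 mm thick and 98 mm tall, run between adjacent legs with their top edges flush with the underside of the top and their outer faces flush with the legs' outer faces.

B is an open storage box with external size 481×141×184 mm and wall thickness 17 mm (the base is also 17 mm thick). The base covers the whole footprint; the four walls stand on the base, with the y-facing walls full-width and the x-facing walls fitting between their inner faces.

The open box is on top of the table, centred.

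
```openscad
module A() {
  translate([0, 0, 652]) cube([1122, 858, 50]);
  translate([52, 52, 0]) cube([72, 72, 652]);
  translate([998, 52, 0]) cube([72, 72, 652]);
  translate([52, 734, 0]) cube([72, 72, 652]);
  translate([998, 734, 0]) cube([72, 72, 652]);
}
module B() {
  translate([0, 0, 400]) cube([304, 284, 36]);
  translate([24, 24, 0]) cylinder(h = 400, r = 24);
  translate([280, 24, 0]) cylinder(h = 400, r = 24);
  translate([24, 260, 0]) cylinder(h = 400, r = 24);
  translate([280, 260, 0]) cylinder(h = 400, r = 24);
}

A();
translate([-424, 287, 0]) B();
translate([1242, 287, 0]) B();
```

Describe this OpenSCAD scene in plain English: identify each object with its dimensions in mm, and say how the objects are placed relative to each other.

A is a table with a 1122×858 mm rectangular top, 50 mm thick, top surface at z = 702 mm, supported by four 72×72 mm square legs, each inset 52 mm from the nearest pair of top edges, running from the floor.

B is a four-legged stool. The seat is 304×284 mm, 36 mm thick, top at z = 436 mm. It stands on four round legs, each 48 mm in diameter, from z = 0 to the seat underside, each leg's axis is inset half a diameter from the nearest pair of seat edges (so the leg's bounding box is flush with the corner).

Two stools sit around the table at the −x, +x sides.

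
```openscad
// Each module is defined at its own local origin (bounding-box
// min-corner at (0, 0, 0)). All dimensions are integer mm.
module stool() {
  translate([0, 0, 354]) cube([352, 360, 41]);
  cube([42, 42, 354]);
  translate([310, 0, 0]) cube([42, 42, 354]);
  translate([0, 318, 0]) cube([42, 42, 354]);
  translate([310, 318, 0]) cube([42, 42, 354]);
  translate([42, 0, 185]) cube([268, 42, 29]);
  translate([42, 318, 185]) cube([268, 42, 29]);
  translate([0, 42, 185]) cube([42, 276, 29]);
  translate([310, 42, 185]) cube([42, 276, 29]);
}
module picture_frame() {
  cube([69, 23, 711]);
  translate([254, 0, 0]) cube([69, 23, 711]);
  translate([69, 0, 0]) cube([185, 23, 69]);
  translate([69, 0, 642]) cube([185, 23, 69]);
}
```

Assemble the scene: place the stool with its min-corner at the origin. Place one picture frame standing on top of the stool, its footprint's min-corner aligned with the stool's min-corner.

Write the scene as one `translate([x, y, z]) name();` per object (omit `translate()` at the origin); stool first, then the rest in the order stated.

stool();
translate([0, 0, 395]) picture_frame();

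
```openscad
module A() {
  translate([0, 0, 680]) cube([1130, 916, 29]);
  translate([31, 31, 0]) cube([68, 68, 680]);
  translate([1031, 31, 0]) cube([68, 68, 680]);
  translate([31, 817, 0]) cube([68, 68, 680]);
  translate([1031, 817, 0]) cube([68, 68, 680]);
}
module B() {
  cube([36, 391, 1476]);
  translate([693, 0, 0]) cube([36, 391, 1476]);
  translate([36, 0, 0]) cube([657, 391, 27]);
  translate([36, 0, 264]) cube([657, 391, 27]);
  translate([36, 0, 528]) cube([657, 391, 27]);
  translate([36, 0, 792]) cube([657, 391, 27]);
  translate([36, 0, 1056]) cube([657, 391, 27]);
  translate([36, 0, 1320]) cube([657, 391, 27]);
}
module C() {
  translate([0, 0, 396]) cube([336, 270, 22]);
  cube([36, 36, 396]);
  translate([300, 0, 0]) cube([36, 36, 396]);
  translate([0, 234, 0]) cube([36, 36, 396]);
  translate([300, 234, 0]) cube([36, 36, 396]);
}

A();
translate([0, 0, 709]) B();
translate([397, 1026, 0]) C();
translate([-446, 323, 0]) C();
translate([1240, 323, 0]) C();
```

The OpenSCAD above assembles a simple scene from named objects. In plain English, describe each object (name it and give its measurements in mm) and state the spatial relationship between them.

A is a table with a 1130×916 mm rectangular top, 29 mm thick, top surface at z = 709 mm, supported by four 68×68 mm square legs, each inset 31 mm from the nearest pair of top edges, running from the floor.

B is an open bookshelf. Two side panels, each 36 mm thick, 391 mm deep and 1476 mm tall, stand 729 mm apart (outside-to-outside). Between them sit 6 shelves, each 27 mm thick and 391 mm deep, spanning the full gap between the sides. The bottom shelf rests on the floor (its underside at z = 0) and the clear gap between one shelf's top and the next shelf's underside is 237 mm.

C is a simple wooden stool: a rectangular seat 336 mm (x) by 270 mm (y), 22 mm thick, top face at z = 418 mm, on four square legs, each 36×36 mm in cross-section. The legs rest on z = 0, each flush with a corner of the seat.

The bookshelf is on top of the table. Three stools sit around the table at the +y, −x, +x sides.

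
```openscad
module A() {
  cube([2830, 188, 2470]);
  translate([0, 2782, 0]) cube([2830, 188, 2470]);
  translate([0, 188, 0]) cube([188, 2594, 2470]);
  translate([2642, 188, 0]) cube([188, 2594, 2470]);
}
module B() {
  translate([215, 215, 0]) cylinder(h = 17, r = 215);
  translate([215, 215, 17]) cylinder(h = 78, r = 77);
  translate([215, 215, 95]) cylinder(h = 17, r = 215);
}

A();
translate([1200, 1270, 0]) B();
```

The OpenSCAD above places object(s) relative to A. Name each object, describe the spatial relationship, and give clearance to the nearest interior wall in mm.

A is a house frame. B is a spool. The spool sits inside the house frame, centred. The clearance to the nearest interior wall is 1012 mm.

Clearances: x = 1012, y = 1082; minimum 1012 mm.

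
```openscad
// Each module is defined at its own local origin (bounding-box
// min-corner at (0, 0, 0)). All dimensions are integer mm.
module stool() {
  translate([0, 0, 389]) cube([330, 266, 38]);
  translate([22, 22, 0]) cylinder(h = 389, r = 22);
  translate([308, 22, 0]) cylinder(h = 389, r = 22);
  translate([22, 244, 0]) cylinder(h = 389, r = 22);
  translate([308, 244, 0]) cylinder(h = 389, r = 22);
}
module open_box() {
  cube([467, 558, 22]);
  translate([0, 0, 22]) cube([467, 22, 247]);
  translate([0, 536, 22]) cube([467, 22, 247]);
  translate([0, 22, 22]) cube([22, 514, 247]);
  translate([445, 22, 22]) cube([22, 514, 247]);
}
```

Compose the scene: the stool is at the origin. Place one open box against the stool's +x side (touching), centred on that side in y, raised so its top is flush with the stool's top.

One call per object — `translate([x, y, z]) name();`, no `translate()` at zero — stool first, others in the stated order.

stool();
translate([330, -146, 158]) open_box();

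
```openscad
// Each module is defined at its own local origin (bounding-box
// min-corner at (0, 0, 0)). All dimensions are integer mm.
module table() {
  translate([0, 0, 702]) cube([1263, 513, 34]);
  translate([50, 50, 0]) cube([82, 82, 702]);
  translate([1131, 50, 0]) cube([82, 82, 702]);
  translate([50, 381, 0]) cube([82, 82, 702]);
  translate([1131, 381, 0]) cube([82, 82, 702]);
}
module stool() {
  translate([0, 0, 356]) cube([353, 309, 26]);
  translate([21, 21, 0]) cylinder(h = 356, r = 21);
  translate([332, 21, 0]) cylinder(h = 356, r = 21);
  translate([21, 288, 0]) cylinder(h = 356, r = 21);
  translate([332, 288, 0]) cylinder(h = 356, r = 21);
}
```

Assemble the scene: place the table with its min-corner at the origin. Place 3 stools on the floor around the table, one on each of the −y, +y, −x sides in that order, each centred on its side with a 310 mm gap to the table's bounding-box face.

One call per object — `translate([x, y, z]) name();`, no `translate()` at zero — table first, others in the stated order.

table();
translate([455, -619, 0]) stool();
translate([455, 823, 0]) stool();
translate([-663, 102, 0]) stool();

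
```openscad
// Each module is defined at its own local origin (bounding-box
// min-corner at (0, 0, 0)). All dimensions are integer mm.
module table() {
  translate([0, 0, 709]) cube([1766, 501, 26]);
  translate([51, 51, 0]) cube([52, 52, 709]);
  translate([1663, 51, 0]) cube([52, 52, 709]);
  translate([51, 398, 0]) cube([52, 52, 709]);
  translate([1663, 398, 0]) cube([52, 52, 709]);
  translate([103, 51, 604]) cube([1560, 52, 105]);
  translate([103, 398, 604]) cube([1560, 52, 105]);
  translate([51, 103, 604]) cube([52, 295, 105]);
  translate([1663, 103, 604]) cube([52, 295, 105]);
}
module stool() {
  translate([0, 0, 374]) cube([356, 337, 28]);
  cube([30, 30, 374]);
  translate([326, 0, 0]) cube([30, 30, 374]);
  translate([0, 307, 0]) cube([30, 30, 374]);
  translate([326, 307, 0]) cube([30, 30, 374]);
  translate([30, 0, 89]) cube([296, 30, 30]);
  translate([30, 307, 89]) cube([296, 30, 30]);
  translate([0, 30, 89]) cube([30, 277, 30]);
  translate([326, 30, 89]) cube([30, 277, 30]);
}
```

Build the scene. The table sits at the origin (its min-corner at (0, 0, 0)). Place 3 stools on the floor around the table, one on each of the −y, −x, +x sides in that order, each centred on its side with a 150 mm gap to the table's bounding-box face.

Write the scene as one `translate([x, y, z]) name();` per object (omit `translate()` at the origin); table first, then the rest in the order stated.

table();
translate([705, -487, 0]) stool();
translate([-506, 82, 0]) stool();
translate([1916, 82, 0]) stool();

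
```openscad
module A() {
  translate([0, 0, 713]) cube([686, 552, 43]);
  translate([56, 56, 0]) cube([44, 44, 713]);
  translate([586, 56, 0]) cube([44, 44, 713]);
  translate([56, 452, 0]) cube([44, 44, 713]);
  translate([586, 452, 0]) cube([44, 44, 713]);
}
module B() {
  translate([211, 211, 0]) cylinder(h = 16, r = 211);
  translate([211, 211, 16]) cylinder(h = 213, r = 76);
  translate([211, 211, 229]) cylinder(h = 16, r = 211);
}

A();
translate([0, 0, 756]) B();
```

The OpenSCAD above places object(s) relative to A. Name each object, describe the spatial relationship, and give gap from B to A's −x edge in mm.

The spool's min-x is at 0; the table's min-x is 0; gap = 0 mm.

A is a table. B is a spool. The spool is on top of the table. The gap from the spool to the table's −x edge is 0 mm.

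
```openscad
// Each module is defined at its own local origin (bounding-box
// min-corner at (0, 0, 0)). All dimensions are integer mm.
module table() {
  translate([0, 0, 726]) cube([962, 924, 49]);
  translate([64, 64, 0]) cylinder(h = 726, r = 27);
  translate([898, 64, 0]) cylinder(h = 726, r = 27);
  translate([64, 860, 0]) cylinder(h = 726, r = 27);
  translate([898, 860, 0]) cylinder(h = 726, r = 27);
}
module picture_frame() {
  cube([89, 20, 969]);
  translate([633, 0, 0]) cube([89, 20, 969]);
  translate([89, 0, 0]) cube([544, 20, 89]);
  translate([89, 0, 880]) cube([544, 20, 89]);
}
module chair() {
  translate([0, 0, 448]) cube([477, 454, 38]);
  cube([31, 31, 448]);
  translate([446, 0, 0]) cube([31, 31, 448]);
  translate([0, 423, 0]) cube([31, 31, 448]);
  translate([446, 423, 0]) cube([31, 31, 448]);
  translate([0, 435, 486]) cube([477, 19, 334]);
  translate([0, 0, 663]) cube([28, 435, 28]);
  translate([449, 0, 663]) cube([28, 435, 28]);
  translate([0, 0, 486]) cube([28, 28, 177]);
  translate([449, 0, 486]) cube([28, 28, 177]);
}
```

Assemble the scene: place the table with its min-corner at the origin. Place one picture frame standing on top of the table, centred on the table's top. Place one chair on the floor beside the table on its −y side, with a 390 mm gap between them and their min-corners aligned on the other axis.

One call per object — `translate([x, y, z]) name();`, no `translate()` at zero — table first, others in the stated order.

table();
translate([120, 452, 775]) picture_frame();
translate([0, -844, 0]) chair();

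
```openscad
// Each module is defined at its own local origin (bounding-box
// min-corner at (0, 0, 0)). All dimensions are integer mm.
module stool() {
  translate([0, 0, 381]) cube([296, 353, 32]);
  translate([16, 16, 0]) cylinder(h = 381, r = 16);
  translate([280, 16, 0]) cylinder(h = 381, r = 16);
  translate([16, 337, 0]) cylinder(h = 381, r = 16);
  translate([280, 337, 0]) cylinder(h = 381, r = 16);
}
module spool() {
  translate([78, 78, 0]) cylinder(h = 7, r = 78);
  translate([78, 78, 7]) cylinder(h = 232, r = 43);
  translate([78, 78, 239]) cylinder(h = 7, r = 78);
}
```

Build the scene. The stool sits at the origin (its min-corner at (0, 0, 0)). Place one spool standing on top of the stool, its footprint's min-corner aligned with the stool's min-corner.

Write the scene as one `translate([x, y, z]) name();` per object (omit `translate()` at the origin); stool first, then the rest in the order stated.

stool();
translate([0, 0, 413]) spool();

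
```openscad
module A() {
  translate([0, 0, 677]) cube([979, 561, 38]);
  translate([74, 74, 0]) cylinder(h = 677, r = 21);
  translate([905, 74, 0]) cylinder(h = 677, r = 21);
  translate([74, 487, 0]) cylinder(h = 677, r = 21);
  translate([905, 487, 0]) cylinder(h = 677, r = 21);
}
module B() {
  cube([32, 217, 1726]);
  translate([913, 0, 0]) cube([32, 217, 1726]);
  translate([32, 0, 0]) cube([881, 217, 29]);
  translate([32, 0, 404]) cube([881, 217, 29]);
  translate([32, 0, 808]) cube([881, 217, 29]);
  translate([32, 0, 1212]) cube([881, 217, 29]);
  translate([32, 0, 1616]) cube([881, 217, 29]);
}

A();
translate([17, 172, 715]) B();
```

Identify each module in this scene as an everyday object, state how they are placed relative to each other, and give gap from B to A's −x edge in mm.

A is a table. B is a bookshelf. The bookshelf is on top of the table, centred. The gap from the bookshelf to the table's −x edge is 17 mm.

The bookshelf's min-x is at 17; the table's min-x is 0; gap = 17 mm.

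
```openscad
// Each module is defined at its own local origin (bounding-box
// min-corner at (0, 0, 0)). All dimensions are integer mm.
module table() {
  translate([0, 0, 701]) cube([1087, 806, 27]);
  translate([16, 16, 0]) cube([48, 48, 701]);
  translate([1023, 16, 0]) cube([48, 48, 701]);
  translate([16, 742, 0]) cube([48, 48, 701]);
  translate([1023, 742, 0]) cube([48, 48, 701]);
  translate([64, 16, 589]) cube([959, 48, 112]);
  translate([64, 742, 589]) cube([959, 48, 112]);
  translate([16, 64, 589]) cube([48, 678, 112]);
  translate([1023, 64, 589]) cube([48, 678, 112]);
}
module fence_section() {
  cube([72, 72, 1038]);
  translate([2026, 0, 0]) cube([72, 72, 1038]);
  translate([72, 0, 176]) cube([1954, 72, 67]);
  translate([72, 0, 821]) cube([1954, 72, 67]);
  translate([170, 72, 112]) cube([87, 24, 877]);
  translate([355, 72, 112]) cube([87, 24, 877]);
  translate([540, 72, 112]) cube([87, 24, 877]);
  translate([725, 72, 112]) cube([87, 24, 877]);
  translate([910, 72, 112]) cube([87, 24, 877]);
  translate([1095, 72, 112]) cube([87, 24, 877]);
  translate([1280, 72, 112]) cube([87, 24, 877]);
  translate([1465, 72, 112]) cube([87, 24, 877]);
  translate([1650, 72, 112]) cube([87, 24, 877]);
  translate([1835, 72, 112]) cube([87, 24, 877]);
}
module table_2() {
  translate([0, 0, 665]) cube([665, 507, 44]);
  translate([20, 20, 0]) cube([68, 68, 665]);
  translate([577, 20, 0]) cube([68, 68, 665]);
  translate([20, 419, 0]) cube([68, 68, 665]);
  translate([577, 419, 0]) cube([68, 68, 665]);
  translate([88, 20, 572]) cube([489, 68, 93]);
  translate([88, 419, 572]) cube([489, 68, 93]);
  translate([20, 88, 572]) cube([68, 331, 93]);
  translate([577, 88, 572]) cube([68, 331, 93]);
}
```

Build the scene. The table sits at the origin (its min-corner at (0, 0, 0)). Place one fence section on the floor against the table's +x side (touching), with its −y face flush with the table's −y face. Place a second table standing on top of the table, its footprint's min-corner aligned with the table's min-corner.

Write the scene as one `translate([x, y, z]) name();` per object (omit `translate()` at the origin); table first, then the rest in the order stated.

table();
translate([1087, 0, 0]) fence_section();
translate([0, 0, 728]) table_2();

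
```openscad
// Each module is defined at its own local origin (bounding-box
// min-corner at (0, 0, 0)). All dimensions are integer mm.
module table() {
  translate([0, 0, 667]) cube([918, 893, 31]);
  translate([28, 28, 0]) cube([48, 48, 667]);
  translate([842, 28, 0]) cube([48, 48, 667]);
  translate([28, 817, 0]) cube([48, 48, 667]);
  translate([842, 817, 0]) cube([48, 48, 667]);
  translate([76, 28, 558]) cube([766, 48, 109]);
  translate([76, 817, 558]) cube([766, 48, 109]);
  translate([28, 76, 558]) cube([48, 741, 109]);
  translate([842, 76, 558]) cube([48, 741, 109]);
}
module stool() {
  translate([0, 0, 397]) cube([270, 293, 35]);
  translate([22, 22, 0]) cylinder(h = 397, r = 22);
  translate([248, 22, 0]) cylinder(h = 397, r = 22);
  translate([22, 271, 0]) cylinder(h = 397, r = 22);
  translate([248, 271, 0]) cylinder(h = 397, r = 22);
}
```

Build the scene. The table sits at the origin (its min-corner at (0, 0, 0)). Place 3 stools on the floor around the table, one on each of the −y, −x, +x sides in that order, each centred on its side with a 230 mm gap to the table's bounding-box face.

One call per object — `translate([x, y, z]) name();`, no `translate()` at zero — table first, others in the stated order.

table();
translate([324, -523, 0]) stool();
translate([-500, 300, 0]) stool();
translate([1148, 300, 0]) stool();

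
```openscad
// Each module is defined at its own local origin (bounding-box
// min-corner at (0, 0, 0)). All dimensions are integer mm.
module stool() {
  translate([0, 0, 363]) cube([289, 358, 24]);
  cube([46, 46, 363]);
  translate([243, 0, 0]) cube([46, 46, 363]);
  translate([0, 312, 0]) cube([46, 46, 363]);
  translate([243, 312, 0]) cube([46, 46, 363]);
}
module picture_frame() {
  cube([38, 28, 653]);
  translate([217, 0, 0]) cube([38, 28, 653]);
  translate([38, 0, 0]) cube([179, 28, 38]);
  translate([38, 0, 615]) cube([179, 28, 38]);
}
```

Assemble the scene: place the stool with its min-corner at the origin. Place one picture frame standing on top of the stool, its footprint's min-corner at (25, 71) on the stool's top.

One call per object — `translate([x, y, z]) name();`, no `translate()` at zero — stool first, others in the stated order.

stool();
translate([25, 71, 387]) picture_frame();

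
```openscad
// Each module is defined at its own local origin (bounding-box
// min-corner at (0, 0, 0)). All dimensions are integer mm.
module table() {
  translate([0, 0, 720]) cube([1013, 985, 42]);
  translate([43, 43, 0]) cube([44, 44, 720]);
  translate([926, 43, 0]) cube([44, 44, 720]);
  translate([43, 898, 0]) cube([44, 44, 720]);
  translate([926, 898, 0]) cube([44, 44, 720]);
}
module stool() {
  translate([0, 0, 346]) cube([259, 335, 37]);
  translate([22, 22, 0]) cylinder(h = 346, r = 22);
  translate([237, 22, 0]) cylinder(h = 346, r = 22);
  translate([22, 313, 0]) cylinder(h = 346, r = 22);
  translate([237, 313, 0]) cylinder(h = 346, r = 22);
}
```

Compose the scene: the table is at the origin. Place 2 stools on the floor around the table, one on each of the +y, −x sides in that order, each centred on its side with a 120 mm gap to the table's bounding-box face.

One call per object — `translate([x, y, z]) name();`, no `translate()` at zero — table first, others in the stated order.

table();
translate([377, 1105, 0]) stool();
translate([-379, 325, 0]) stool();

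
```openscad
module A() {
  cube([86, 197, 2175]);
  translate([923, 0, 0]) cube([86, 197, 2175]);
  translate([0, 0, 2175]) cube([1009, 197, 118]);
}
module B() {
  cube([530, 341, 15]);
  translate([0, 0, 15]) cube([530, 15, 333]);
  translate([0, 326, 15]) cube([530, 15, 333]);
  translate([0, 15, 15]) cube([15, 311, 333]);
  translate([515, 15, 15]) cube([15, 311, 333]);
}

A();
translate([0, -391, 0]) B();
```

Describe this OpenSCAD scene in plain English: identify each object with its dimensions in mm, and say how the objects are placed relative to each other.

A is a door frame. The clear opening is 837 mm wide and 2175 mm high. Two 86 mm wide jambs, 197 mm deep, stand either side of the opening from the floor to the top of the opening. A 118 mm thick head sits across the top of both jambs, spanning the full outside width of the frame.

B is an open-topped rectangular box: outside dimensions 530×341×348 mm, with a uniform wall and base thickness of 15 mm. The base is a full 530×341 slab on the floor; four walls sit on top of the base. The front and back walls (the −y and +y sides) span the full width; the two side walls fit between them.

The open box is on the floor beside the door frame on its −y side.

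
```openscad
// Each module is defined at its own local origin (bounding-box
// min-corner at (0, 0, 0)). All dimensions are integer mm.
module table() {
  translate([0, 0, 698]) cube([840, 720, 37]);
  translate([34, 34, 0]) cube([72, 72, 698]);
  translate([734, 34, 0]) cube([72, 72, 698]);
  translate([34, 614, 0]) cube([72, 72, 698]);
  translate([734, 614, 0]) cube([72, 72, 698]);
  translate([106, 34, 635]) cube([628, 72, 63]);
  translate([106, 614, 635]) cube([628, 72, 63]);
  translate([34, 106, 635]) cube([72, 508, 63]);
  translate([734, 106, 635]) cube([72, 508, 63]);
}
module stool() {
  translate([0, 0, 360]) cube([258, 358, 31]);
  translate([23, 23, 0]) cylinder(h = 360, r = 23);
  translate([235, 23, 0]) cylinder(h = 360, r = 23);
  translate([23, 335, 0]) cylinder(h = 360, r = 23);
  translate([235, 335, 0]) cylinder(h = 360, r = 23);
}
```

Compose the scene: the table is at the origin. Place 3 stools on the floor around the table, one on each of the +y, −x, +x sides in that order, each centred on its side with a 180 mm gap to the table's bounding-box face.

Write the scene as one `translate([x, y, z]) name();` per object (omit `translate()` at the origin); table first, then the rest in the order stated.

table();
translate([291, 900, 0]) stool();
translate([-438, 181, 0]) stool();
translate([1020, 181, 0]) stool();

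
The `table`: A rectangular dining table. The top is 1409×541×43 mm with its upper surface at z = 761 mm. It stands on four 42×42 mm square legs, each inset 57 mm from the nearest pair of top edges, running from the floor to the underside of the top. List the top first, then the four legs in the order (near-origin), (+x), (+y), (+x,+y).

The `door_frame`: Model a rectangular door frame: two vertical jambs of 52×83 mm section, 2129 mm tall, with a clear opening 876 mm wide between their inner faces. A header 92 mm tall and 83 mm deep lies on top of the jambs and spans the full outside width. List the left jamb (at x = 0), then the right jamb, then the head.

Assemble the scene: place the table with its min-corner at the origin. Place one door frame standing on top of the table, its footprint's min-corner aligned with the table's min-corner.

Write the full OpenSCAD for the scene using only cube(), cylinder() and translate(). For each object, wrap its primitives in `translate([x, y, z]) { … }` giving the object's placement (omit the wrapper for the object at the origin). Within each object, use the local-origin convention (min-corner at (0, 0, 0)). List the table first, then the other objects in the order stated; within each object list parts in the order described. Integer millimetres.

translate([0, 0, 718]) cube([1409, 541, 43]);
translate([57, 57, 0]) cube([42, 42, 718]);
translate([1310, 57, 0]) cube([42, 42, 718]);
translate([57, 442, 0]) cube([42, 42, 718]);
translate([1310, 442, 0]) cube([42, 42, 718]);
translate([0, 0, 761]) {
  cube([52, 83, 2129]);
  translate([928, 0, 0]) cube([52, 83, 2129]);
  translate([0, 0, 2129]) cube([980, 83, 92]);
}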